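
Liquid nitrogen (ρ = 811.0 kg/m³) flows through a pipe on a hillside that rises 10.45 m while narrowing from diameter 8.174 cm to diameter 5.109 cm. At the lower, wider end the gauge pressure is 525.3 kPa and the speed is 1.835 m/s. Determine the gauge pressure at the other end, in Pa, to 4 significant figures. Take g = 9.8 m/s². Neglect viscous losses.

P₂ ≈ 434700 Pa

The volume flow rate is constant, so v₂ = (A₁/A₂)v₁ = (52.48/20.50)·1.835 = 4.697 m/s.
Energy conservation along the streamline gives P₂ = P₁ − ½ρ(v₂² − v₁²) − ρg(h₂ − h₁).
P₂ = 525300 + ½·811.0·(1.835² − 4.697²) − 811.0·9.8·(+10.45) = 525300 + (-7581) − (83050) = 434700 Pa.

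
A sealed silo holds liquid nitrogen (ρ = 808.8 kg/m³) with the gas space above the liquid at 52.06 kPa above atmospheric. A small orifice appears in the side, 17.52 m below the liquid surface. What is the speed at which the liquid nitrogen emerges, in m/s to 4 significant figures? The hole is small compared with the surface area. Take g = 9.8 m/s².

v ≈ 21.73 m/s

Take point 1 at the surface (v₁ ≈ 0) and point 2 at the hole (at atmospheric pressure). Bernoulli: P₁ + ρg h = P_atm + ½ρv₂².
With P₁ − P_atm = 52060 Pa, v₂ = √(2gh + 2ΔP/ρ) = √(2·9.8·17.52 + 2·52060/808.8) = 21.73 m/s.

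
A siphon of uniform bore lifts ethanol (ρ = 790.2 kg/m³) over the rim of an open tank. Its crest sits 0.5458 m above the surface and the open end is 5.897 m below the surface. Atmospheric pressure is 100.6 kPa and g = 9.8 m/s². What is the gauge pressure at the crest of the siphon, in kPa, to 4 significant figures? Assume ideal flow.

P_gauge = -49.89 kPa

Bernoulli surface→outlet gives ½v² = g·h_out, so v = √(2·9.8·5.897) = 10.75 m/s.
Continuity keeps v the same throughout the tube; from surface to crest, P_atm + 0 = P_top + ½ρv² + ρg·h_top.
P_top = 100600 − ½·790.2·10.75² − 790.2·9.8·0.5458 = 50710 Pa. So P_gauge = P_top − P_atm = -49890 Pa.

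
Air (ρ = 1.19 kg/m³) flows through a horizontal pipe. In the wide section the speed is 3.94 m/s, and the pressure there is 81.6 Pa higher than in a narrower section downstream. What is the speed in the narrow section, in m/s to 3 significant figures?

With h₁ = h₂, rearranging Bernoulli gives v₂ = √(v₁² + 2ΔP/ρ).
v₂ = √(3.94² + 2·81.6/1.19) = √(15.5 + 137) = 12.4 m/s.

v₂ ≈ 12.4 m/s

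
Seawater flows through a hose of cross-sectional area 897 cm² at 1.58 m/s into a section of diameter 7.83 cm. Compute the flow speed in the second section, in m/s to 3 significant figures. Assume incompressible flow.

v₂ ≈ 29.4 m/s

The volume flow rate is constant, so v₂ = (A₁/A₂)v₁ = (897/48.2)·1.58 = 29.4 m/s.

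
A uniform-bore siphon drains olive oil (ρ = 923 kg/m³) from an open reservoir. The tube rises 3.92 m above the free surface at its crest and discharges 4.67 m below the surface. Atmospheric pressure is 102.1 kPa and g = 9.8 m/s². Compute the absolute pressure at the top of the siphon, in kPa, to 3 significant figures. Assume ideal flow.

P_top ≈ 24.4 kPa

The outlet speed comes from Torricelli: v = √(2g·4.67) = 9.57 m/s.
The bore is uniform, so the speed at the crest is the same v. Bernoulli surface→crest: P_atm = P_top + ½ρv² + ρg·h_top.
P_top = 102100 − ½·923·9.57² − 923·9.8·3.92 = 24400 Pa.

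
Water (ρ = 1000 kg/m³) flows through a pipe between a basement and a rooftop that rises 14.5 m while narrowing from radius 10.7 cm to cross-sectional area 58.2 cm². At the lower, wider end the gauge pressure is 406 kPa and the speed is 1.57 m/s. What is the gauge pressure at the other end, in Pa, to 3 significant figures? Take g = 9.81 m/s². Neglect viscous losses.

The volume flow rate is constant, so v₂ = (A₁/A₂)v₁ = (360/58.2)·1.57 = 9.70 m/s.
Bernoulli: P₁ + ½ρv₁² + ρg h₁ = P₂ + ½ρv₂² + ρg h₂, so P₂ = P₁ + ½ρ(v₁² − v₂²) − ρg(h₂ − h₁).
P₂ = 406000 + ½·1000·(1.57² − 9.70²) − 1000·9.81·(+14.5) = 406000 + (-45800) − (142000) = 218000 Pa.

218000 Pa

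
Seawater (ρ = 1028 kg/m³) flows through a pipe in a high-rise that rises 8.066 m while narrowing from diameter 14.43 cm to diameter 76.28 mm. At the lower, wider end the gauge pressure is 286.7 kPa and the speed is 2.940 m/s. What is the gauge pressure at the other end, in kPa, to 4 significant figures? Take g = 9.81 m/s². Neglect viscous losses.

152.9 kPa

By continuity, v₂ = v₁·A₁/A₂ = 2.940·(163.5/45.70) = 10.52 m/s.
Bernoulli: P₁ + ½ρv₁² + ρg h₁ = P₂ + ½ρv₂² + ρg h₂, so P₂ = P₁ + ½ρ(v₁² − v₂²) − ρg(h₂ − h₁).
P₂ = 286700 + ½·1028·(2.940² − 10.52²) − 1028·9.81·(+8.066) = 286700 + (-52450) − (81340) = 152900 Pa.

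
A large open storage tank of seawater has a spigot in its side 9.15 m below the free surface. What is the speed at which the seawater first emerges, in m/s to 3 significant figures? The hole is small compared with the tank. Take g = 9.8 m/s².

v ≈ 13.4 m/s

Bernoulli from surface to hole (P equal, v_surface ≈ 0): v = √(2gh) = √(2×9.8×9.15) = 13.4 m/s.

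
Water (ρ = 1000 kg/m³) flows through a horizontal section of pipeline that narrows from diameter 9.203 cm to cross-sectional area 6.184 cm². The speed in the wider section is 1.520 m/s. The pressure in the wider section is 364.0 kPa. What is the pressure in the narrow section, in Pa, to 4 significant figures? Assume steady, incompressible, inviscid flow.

Continuity gives A₁v₁ = A₂v₂, so v₂ = (66.52 cm²)/(6.184 cm²) × 1.520 m/s = 16.35 m/s.
The pipe is horizontal, so Bernoulli reduces to P₁ + ½ρv₁² = P₂ + ½ρv₂².
P₂ = P₁ − ½ρ(v₂² − v₁²) = 364000 − ½·1000·(16.35² − 1.520²) = 364000 − 132500 = 231500 Pa.

P₂ ≈ 231500 Pa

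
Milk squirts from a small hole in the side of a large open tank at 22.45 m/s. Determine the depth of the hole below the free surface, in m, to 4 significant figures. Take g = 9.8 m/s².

Inverting v = √(2gh) gives h = v² / 2g.
h = 22.45²/(2·9.8) = 504.0/19.60 = 25.71 m.

h ≈ 25.71 m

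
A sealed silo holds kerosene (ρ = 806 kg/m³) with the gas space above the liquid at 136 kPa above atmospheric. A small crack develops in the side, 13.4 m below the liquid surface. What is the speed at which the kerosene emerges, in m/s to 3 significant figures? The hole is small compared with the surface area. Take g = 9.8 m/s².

Take point 1 at the surface (v₁ ≈ 0) and point 2 at the hole (at atmospheric pressure). Bernoulli: P₁ + ρg h = P_atm + ½ρv₂².
With P₁ − P_atm = 136000 Pa, v₂ = √(2gh + 2ΔP/ρ) = √(2·9.8·13.4 + 2·136000/806) = 24.5 m/s.

v ≈ 24.5 m/s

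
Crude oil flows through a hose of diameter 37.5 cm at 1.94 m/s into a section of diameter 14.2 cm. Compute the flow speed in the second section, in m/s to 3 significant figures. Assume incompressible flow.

v₂ ≈ 13.5 m/s

Continuity gives A₁v₁ = A₂v₂, so v₂ = (1100 cm²)/(158 cm²) × 1.94 m/s = 13.5 m/s.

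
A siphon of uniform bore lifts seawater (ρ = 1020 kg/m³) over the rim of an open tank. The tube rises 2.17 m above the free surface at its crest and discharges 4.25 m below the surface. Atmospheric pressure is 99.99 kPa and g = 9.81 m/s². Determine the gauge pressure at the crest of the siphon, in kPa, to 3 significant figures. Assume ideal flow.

The outlet speed comes from Torricelli: v = √(2g·4.25) = 9.13 m/s.
With constant cross-section the crest speed equals v; applying Bernoulli from the surface up to the crest, P_top = P_atm − ½ρv² − ρg·h_top.
P_top = 99990 − ½·1020·9.13² − 1020·9.81·2.17 = 35800 Pa. So P_gauge = P_top − P_atm = -64200 Pa.

P_gauge ≈ -64.2 kPa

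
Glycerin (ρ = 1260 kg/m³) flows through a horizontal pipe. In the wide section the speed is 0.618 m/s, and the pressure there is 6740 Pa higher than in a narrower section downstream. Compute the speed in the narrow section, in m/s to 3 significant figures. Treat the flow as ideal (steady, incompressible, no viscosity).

3.33 m/s

Along the level pipe P + ½ρv² is conserved, hence v₂² = v₁² + 2(P₁ − P₂)/ρ.
v₂ = √(0.618² + 2·6740/1260) = √(0.382 + 10.7) = 3.33 m/s.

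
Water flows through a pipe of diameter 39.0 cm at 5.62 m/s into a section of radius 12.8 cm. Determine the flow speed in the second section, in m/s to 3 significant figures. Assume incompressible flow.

Mass conservation (A₁v₁ = A₂v₂) gives v₂ = 5.62 × 1190/515 = 13.0 m/s.

v₂ = 13.0 m/s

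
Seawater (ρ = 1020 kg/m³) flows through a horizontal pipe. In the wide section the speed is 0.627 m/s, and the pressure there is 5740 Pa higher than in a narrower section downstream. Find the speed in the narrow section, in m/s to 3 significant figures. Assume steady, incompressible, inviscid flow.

Along the level pipe P + ½ρv² is conserved, hence v₂² = v₁² + 2(P₁ − P₂)/ρ.
v₂ = √(0.627² + 2·5740/1020) = √(0.393 + 11.3) = 3.41 m/s.

v₂ = 3.41 m/s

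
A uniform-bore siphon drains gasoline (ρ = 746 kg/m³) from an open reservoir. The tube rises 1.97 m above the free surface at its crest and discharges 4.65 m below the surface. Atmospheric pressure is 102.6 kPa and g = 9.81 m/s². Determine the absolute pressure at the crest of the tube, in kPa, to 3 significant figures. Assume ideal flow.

The outlet speed comes from Torricelli: v = √(2g·4.65) = 9.55 m/s.
With constant cross-section the crest speed equals v; applying Bernoulli from the surface up to the crest, P_top = P_atm − ½ρv² − ρg·h_top.
P_top = 102600 − ½·746·9.55² − 746·9.81·1.97 = 54200 Pa.

P_top = 54.2 kPa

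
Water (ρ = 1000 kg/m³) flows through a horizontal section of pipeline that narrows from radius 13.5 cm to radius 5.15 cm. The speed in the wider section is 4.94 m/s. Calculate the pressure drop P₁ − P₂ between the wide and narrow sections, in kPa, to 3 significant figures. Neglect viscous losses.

Continuity gives A₁v₁ = A₂v₂, so v₂ = (573 cm²)/(83.3 cm²) × 4.94 m/s = 33.9 m/s.
Bernoulli (h₁ = h₂): P₁ − P₂ = ½ρ(v₂² − v₁²).
P₁ − P₂ = ½·1000·(33.9² − 4.94²) = ½·1000·1130 = 564000 Pa.

ΔP ≈ 564 kPa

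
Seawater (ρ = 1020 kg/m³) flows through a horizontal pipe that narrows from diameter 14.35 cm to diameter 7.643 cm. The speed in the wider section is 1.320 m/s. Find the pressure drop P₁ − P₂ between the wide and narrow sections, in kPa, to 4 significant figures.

ΔP ≈ 10.15 kPa

The volume flow rate is constant, so v₂ = (A₁/A₂)v₁ = (161.7/45.88)·1.320 = 4.653 m/s.
Bernoulli (h₁ = h₂): P₁ − P₂ = ½ρ(v₂² − v₁²).
P₁ − P₂ = ½·1020·(4.653² − 1.320²) = ½·1020·19.91 = 10150 Pa.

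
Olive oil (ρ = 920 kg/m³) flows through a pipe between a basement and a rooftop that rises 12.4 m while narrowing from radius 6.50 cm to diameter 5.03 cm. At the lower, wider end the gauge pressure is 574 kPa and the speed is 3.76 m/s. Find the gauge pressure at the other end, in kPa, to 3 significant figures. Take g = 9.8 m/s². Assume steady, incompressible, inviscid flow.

Mass conservation (A₁v₁ = A₂v₂) gives v₂ = 3.76 × 133/19.9 = 25.1 m/s.
Bernoulli: P₁ + ½ρv₁² + ρg h₁ = P₂ + ½ρv₂² + ρg h₂, so P₂ = P₁ + ½ρ(v₁² − v₂²) − ρg(h₂ − h₁).
P₂ = 574000 + ½·920·(3.76² − 25.1²) − 920·9.8·(+12.4) = 574000 + (-284000) − (112000) = 179000 Pa.

P₂ = 179 kPa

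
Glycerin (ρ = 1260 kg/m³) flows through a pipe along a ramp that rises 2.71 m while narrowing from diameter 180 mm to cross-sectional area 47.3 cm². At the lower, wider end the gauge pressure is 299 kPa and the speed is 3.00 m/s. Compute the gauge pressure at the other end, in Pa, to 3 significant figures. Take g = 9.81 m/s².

Mass conservation (A₁v₁ = A₂v₂) gives v₂ = 3.00 × 254/47.3 = 16.1 m/s.
Energy conservation along the streamline gives P₂ = P₁ − ½ρ(v₂² − v₁²) − ρg(h₂ − h₁).
P₂ = 299000 + ½·1260·(3.00² − 16.1²) − 1260·9.81·(+2.71) = 299000 + (-158000) − (33500) = 107000 Pa.

P₂ ≈ 107000 Pa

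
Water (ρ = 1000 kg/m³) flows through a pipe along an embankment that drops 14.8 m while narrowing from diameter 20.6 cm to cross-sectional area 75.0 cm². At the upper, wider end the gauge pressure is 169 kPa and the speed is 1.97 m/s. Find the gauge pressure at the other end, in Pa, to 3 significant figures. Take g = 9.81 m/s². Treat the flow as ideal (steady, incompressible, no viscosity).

The volume flow rate is constant, so v₂ = (A₁/A₂)v₁ = (333/75.0)·1.97 = 8.75 m/s.
Applying Bernoulli between the two ends and solving for P₂: P₂ = P₁ + ½ρ(v₁² − v₂²) − ρgΔh.
P₂ = 169000 + ½·1000·(1.97² − 8.75²) − 1000·9.81·(−14.8) = 169000 + (-36400) − (-145000) = 278000 Pa.

P₂ = 278000 Pa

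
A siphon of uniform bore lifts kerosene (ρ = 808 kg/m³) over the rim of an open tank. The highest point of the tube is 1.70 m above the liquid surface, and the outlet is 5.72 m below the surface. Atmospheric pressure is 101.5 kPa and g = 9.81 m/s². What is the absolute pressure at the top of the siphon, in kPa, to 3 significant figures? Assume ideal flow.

P_top ≈ 42.7 kPa

The outlet speed comes from Torricelli: v = √(2g·5.72) = 10.6 m/s.
Continuity keeps v the same throughout the tube; from surface to crest, P_atm + 0 = P_top + ½ρv² + ρg·h_top.
P_top = 101500 − ½·808·10.6² − 808·9.81·1.70 = 42700 Pa.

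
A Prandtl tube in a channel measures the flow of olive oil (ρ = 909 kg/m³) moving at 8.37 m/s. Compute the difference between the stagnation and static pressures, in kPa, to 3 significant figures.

The dynamic pressure equals the rise in static pressure at the stagnation point: ΔP = ½ρv².
ΔP = ½·909·8.37² = 31800 Pa.

ΔP ≈ 31.8 kPa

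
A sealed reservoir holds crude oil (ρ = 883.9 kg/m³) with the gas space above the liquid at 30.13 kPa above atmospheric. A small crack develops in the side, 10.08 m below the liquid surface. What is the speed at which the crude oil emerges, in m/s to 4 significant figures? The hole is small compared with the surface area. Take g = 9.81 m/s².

Take point 1 at the surface (v₁ ≈ 0) and point 2 at the hole (at atmospheric pressure). Bernoulli: P₁ + ρg h = P_atm + ½ρv₂².
With P₁ − P_atm = 30130 Pa, v₂ = √(2gh + 2ΔP/ρ) = √(2·9.81·10.08 + 2·30130/883.9) = 16.31 m/s.

v ≈ 16.31 m/s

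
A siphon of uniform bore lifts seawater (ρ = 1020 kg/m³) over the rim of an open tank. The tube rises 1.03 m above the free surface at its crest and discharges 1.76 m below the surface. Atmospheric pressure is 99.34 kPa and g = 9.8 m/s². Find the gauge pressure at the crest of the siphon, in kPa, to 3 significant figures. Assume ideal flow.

P_gauge ≈ -27.9 kPa

Bernoulli surface→outlet gives ½v² = g·h_out, so v = √(2·9.8·1.76) = 5.87 m/s.
With constant cross-section the crest speed equals v; applying Bernoulli from the surface up to the crest, P_top = P_atm − ½ρv² − ρg·h_top.
P_top = 99340 − ½·1020·5.87² − 1020·9.8·1.03 = 71500 Pa. So P_gauge = P_top − P_atm = -27900 Pa.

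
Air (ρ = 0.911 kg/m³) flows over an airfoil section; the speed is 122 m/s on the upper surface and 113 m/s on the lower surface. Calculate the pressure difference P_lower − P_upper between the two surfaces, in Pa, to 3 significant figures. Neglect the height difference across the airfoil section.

ΔP = 963 Pa

With negligible Δh, P + ½ρv² is constant, so P_low − P_up = ½ρ(v_up² − v_low²).
ΔP = ½·0.911·(122² − 113²) = 963 Pa.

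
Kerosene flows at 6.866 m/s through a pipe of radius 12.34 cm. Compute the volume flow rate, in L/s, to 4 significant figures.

Q = A·v = 0.04784 m² × 6.866 m/s = 0.3285 m³/s.
Converting: 0.3285 m³/s × 1000 = 328.5 L/s.

328.5 L/s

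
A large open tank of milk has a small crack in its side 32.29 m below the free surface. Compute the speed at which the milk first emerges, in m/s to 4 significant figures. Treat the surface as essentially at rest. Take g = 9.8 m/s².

v ≈ 25.16 m/s

Torricelli's result v = √(2gh) gives v = √(2·9.8·32.29) = 25.16 m/s.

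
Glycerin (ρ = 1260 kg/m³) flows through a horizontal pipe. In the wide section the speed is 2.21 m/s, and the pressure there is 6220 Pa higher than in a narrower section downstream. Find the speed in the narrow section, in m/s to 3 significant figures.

With h₁ = h₂, rearranging Bernoulli gives v₂ = √(v₁² + 2ΔP/ρ).
v₂ = √(2.21² + 2·6220/1260) = √(4.88 + 9.87) = 3.84 m/s.

v₂ = 3.84 m/s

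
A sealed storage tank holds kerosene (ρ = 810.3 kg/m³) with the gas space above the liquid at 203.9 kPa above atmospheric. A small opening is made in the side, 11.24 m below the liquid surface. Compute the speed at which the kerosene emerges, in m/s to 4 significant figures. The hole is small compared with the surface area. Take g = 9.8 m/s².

Take point 1 at the surface (v₁ ≈ 0) and point 2 at the hole (at atmospheric pressure). Bernoulli: P₁ + ρg h = P_atm + ½ρv₂².
With P₁ − P_atm = 203900 Pa, v₂ = √(2gh + 2ΔP/ρ) = √(2·9.8·11.24 + 2·203900/810.3) = 26.90 m/s.

v ≈ 26.90 m/s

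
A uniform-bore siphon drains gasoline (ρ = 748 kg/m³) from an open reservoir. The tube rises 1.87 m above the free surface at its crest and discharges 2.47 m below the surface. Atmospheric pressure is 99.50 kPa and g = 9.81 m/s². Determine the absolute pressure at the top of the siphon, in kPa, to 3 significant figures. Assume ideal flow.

From the surface to the outlet (both open to atmosphere, surface at rest): v = √(2g·h_out) = √(2·9.81·2.47) = 6.96 m/s.
The bore is uniform, so the speed at the crest is the same v. Bernoulli surface→crest: P_atm = P_top + ½ρv² + ρg·h_top.
P_top = 99500 − ½·748·6.96² − 748·9.81·1.87 = 67700 Pa.

P_top = 67.7 kPa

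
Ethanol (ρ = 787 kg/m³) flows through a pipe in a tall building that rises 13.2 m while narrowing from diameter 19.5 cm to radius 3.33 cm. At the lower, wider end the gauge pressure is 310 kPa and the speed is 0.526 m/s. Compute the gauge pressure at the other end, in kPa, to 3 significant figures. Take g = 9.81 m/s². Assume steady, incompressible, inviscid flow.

By continuity, v₂ = v₁·A₁/A₂ = 0.526·(299/34.8) = 4.51 m/s.
Applying Bernoulli between the two ends and solving for P₂: P₂ = P₁ + ½ρ(v₁² − v₂²) − ρgΔh.
P₂ = 310000 + ½·787·(0.526² − 4.51²) − 787·9.81·(+13.2) = 310000 + (-7890) − (102000) = 200000 Pa.

P₂ ≈ 200 kPa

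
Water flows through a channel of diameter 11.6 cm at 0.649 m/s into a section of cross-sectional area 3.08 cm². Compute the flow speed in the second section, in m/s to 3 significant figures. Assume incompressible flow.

v₂ = 22.3 m/s

By continuity, v₂ = v₁·A₁/A₂ = 0.649·(106/3.08) = 22.3 m/s.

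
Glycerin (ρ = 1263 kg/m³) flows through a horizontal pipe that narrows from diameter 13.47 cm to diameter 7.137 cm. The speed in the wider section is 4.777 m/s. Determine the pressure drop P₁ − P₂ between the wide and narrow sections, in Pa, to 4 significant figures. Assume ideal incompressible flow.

Mass conservation (A₁v₁ = A₂v₂) gives v₂ = 4.777 × 142.5/40.01 = 17.02 m/s.
With no height change, Bernoulli's equation is P₁ + ½ρv₁² = P₂ + ½ρv₂².
P₁ − P₂ = ½·1263·(17.02² − 4.777²) = ½·1263·266.7 = 168400 Pa.

ΔP = 168400 Pa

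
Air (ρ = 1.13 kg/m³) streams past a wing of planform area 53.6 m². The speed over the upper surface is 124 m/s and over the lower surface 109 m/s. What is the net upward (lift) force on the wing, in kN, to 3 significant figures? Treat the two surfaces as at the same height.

The faster flow above has the lower pressure; Bernoulli (same height) gives ΔP = ½ρ(v_up² − v_low²).
ΔP = ½·1.13·(124² − 109²) = 1970 Pa.
Lift = ΔP · A = 1970 × 53.6 = 106000 N.

106 kN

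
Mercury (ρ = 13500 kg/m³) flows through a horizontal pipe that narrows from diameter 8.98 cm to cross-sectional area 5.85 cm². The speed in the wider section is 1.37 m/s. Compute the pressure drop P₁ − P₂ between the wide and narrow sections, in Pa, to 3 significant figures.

By continuity, v₂ = v₁·A₁/A₂ = 1.37·(63.3/5.85) = 14.8 m/s.
The pipe is horizontal, so Bernoulli reduces to P₁ + ½ρv₁² = P₂ + ½ρv₂².
P₁ − P₂ = ½·13500·(14.8² − 1.37²) = ½·13500·218 = 1470000 Pa.

1470000 Pa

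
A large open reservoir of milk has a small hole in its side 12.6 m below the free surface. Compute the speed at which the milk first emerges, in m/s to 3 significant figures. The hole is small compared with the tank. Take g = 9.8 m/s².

The surface is effectively still and both ends are open, so ½v² = gh and v = √(2·9.8·12.6) = 15.7 m/s.

v = 15.7 m/s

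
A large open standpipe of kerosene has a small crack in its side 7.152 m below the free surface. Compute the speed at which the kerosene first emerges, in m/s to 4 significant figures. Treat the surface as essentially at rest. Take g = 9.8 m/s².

Torricelli's result v = √(2gh) gives v = √(2·9.8·7.152) = 11.84 m/s.

11.84 m/s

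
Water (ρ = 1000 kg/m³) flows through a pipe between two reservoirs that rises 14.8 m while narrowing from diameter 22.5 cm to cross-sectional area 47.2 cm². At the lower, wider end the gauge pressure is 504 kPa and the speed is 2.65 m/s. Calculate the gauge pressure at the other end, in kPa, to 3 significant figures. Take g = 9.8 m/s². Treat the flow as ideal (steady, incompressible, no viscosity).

Mass conservation (A₁v₁ = A₂v₂) gives v₂ = 2.65 × 398/47.2 = 22.3 m/s.
Energy conservation along the streamline gives P₂ = P₁ − ½ρ(v₂² − v₁²) − ρg(h₂ − h₁).
P₂ = 504000 + ½·1000·(2.65² − 22.3²) − 1000·9.8·(+14.8) = 504000 + (-246000) − (145000) = 113000 Pa.

P₂ = 113 kPa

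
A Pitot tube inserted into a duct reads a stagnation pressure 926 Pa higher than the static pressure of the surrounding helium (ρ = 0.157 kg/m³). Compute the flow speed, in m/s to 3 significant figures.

The dynamic pressure equals the rise in static pressure at the stagnation point: ΔP = ½ρv².
v = √(2ΔP/ρ) = √(2·926/0.157) = 109 m/s.

v = 109 m/s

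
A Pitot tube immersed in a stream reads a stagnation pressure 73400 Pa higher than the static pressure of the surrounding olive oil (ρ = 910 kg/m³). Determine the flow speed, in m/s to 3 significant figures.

The dynamic pressure equals the rise in static pressure at the stagnation point: ΔP = ½ρv².
v = √(2ΔP/ρ) = √(2·73400/910) = 12.7 m/s.

v ≈ 12.7 m/s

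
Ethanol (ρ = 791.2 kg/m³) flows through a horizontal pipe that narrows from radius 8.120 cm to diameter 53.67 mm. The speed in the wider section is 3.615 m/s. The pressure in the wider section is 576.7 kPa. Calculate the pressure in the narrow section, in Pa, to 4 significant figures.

Continuity gives A₁v₁ = A₂v₂, so v₂ = (207.1 cm²)/(22.62 cm²) × 3.615 m/s = 33.10 m/s.
The pipe is horizontal, so Bernoulli reduces to P₁ + ½ρv₁² = P₂ + ½ρv₂².
P₂ = P₁ − ½ρ(v₂² − v₁²) = 576700 − ½·791.2·(33.10² − 3.615²) = 576700 − 428200 = 148500 Pa.

P₂ ≈ 148500 Pa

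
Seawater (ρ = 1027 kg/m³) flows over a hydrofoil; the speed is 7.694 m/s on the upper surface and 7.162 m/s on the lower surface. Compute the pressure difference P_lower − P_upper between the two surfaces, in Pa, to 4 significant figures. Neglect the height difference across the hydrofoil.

With negligible Δh, P + ½ρv² is constant, so P_low − P_up = ½ρ(v_up² − v_low²).
ΔP = ½·1027·(7.694² − 7.162²) = 4058 Pa.

4058 Pa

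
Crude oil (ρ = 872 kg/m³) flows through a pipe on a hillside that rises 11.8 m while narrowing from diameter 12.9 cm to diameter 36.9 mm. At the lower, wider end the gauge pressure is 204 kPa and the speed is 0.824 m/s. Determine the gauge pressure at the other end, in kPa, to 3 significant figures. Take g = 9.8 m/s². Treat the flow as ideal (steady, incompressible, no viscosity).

The volume flow rate is constant, so v₂ = (A₁/A₂)v₁ = (131/10.7)·0.824 = 10.1 m/s.
Bernoulli: P₁ + ½ρv₁² + ρg h₁ = P₂ + ½ρv₂² + ρg h₂, so P₂ = P₁ + ½ρ(v₁² − v₂²) − ρg(h₂ − h₁).
P₂ = 204000 + ½·872·(0.824² − 10.1²) − 872·9.8·(+11.8) = 204000 + (-43900) − (101000) = 59200 Pa.

P₂ = 59.2 kPa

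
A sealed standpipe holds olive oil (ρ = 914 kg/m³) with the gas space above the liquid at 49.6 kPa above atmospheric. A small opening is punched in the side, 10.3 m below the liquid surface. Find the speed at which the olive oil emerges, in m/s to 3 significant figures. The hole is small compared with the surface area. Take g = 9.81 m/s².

Take point 1 at the surface (v₁ ≈ 0) and point 2 at the hole (at atmospheric pressure). Bernoulli: P₁ + ρg h = P_atm + ½ρv₂².
With P₁ − P_atm = 49600 Pa, v₂ = √(2gh + 2ΔP/ρ) = √(2·9.81·10.3 + 2·49600/914) = 17.6 m/s.

v ≈ 17.6 m/s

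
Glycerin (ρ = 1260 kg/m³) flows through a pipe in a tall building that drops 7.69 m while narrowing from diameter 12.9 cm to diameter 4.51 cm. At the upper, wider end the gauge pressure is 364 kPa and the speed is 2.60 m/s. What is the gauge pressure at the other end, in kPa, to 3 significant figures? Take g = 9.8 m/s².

P₂ ≈ 178 kPa

Mass conservation (A₁v₁ = A₂v₂) gives v₂ = 2.60 × 131/16.0 = 21.3 m/s.
Bernoulli: P₁ + ½ρv₁² + ρg h₁ = P₂ + ½ρv₂² + ρg h₂, so P₂ = P₁ + ½ρ(v₁² − v₂²) − ρg(h₂ − h₁).
P₂ = 364000 + ½·1260·(2.60² − 21.3²) − 1260·9.8·(−7.69) = 364000 + (-281000) − (-95000) = 178000 Pa.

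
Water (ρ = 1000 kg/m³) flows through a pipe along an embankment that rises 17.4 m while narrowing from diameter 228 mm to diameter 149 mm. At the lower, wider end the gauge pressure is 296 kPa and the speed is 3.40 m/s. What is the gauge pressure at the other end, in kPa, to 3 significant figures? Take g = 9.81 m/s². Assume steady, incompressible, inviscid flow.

99.4 kPa

The volume flow rate is constant, so v₂ = (A₁/A₂)v₁ = (408/174)·3.40 = 7.96 m/s.
Energy conservation along the streamline gives P₂ = P₁ − ½ρ(v₂² − v₁²) − ρg(h₂ − h₁).
P₂ = 296000 + ½·1000·(3.40² − 7.96²) − 1000·9.81·(+17.4) = 296000 + (-25900) − (171000) = 99400 Pa.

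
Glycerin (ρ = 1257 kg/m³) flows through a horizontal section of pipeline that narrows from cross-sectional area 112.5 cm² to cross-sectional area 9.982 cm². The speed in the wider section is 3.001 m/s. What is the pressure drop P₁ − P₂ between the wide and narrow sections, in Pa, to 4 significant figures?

By continuity, v₂ = v₁·A₁/A₂ = 3.001·(112.5/9.982) = 33.82 m/s.
Bernoulli (h₁ = h₂): P₁ − P₂ = ½ρ(v₂² − v₁²).
P₁ − P₂ = ½·1257·(33.82² − 3.001²) = ½·1257·1135 = 713300 Pa.

713300 Pa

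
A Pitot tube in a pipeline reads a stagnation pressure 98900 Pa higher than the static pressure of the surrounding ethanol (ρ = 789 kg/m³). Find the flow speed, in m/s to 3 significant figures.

The dynamic pressure equals the rise in static pressure at the stagnation point: ΔP = ½ρv².
v = √(2ΔP/ρ) = √(2·98900/789) = 15.8 m/s.

v ≈ 15.8 m/s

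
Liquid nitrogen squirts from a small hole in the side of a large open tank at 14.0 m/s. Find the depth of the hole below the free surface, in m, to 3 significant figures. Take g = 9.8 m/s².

h ≈ 10.0 m

Inverting v = √(2gh) gives h = v² / 2g.
h = 14.0²/(2·9.8) = 196/19.60 = 10.0 m.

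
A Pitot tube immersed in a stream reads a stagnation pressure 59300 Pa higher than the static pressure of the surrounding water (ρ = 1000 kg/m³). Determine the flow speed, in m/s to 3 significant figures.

At the stagnation point the flow is brought to rest, so Bernoulli gives P_stag − P_static = ½ρv².
v = √(2ΔP/ρ) = √(2·59300/1000) = 10.9 m/s.

v ≈ 10.9 m/s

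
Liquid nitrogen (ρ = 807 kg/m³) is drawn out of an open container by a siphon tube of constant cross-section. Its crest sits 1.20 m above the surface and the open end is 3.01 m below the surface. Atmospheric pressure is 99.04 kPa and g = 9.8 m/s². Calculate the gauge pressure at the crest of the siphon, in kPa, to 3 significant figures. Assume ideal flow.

From the surface to the outlet (both open to atmosphere, surface at rest): v = √(2g·h_out) = √(2·9.8·3.01) = 7.68 m/s.
The bore is uniform, so the speed at the crest is the same v. Bernoulli surface→crest: P_atm = P_top + ½ρv² + ρg·h_top.
P_top = 99040 − ½·807·7.68² − 807·9.8·1.20 = 65700 Pa. So P_gauge = P_top − P_atm = -33300 Pa.

P_gauge ≈ -33.3 kPa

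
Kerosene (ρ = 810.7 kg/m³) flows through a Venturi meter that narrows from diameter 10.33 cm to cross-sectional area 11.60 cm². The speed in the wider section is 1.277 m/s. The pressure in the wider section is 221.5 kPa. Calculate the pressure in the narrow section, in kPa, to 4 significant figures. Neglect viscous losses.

The volume flow rate is constant, so v₂ = (A₁/A₂)v₁ = (83.81/11.60)·1.277 = 9.226 m/s.
Along the horizontal streamline, P + ½ρv² is constant.
P₂ = P₁ − ½ρ(v₂² − v₁²) = 221500 − ½·810.7·(9.226² − 1.277²) = 221500 − 33840 = 187700 Pa.

P₂ ≈ 187.7 kPa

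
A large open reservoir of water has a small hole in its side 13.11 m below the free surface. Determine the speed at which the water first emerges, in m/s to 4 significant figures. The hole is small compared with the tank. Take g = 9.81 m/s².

v ≈ 16.04 m/s

Torricelli's result v = √(2gh) gives v = √(2·9.81·13.11) = 16.04 m/s.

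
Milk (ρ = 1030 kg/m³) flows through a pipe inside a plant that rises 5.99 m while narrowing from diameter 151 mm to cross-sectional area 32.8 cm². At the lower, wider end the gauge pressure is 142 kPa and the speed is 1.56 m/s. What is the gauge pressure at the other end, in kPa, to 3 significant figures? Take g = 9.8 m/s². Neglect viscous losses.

45.4 kPa

Continuity gives A₁v₁ = A₂v₂, so v₂ = (179 cm²)/(32.8 cm²) × 1.56 m/s = 8.52 m/s.
Bernoulli: P₁ + ½ρv₁² + ρg h₁ = P₂ + ½ρv₂² + ρg h₂, so P₂ = P₁ + ½ρ(v₁² − v₂²) − ρg(h₂ − h₁).
P₂ = 142000 + ½·1030·(1.56² − 8.52²) − 1030·9.8·(+5.99) = 142000 + (-36100) − (60500) = 45400 Pa.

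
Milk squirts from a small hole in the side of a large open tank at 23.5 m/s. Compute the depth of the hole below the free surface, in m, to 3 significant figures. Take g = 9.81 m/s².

28.1 m

Inverting v = √(2gh) gives h = v² / 2g.
h = 23.5²/(2·9.81) = 552/19.62 = 28.1 m.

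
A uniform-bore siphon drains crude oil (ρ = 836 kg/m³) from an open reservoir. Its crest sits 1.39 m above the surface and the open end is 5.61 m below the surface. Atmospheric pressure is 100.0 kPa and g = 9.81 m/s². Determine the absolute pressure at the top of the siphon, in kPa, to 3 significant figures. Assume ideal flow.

P_top ≈ 42.6 kPa

From the surface to the outlet (both open to atmosphere, surface at rest): v = √(2g·h_out) = √(2·9.81·5.61) = 10.5 m/s.
Continuity keeps v the same throughout the tube; from surface to crest, P_atm + 0 = P_top + ½ρv² + ρg·h_top.
P_top = 100000 − ½·836·10.5² − 836·9.81·1.39 = 42600 Pa.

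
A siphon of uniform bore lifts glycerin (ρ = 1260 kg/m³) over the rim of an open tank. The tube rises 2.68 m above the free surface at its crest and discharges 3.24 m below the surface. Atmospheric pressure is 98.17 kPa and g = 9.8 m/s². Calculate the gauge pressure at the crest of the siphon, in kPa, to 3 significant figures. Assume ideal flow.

The outlet speed comes from Torricelli: v = √(2g·3.24) = 7.97 m/s.
The bore is uniform, so the speed at the crest is the same v. Bernoulli surface→crest: P_atm = P_top + ½ρv² + ρg·h_top.
P_top = 98170 − ½·1260·7.97² − 1260·9.8·2.68 = 25100 Pa. So P_gauge = P_top − P_atm = -73100 Pa.

-73.1 kPa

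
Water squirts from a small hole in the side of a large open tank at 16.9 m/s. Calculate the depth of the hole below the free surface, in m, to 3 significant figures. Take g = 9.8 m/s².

Torricelli: v = √(2gh), so h = v²/(2g).
h = 16.9²/(2·9.8) = 286/19.60 = 14.6 m.

h = 14.6 m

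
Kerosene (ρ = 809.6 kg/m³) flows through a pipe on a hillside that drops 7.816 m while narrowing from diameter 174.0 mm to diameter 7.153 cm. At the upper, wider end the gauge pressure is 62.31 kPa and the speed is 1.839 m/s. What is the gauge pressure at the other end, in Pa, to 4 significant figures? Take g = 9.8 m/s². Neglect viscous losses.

Continuity gives A₁v₁ = A₂v₂, so v₂ = (237.8 cm²)/(40.19 cm²) × 1.839 m/s = 10.88 m/s.
Applying Bernoulli between the two ends and solving for P₂: P₂ = P₁ + ½ρ(v₁² − v₂²) − ρgΔh.
P₂ = 62310 + ½·809.6·(1.839² − 10.88²) − 809.6·9.8·(−7.816) = 62310 + (-46570) − (-62010) = 77760 Pa.

77760 Pa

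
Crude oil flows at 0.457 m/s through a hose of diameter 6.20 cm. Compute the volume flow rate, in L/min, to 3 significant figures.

Q = A·v = 0.00302 m² × 0.457 m/s = 0.00138 m³/s.
Converting: 0.00138 m³/s × 60000 = 82.8 L/min.

82.8 L/min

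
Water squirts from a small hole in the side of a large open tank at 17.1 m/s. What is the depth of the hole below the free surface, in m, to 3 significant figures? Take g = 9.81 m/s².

For a small hole in a large open tank, ½v² = gh, giving h = v²/(2g).
h = 17.1²/(2·9.81) = 292/19.62 = 14.9 m.

h ≈ 14.9 m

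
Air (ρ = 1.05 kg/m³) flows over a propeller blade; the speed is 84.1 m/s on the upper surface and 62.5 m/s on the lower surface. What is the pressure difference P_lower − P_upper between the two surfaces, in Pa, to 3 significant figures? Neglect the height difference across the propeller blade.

ΔP ≈ 1660 Pa

The pressure is lower where the speed is higher: ΔP = ½ρ(v_up² − v_low²).
ΔP = ½·1.05·(84.1² − 62.5²) = 1660 Pa.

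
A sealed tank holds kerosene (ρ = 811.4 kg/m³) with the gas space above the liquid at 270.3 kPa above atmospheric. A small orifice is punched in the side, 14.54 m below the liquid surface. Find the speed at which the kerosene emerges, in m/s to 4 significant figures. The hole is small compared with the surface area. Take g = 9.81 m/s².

Take point 1 at the surface (v₁ ≈ 0) and point 2 at the hole (at atmospheric pressure). Bernoulli: P₁ + ρg h = P_atm + ½ρv₂².
With P₁ − P_atm = 270300 Pa, v₂ = √(2gh + 2ΔP/ρ) = √(2·9.81·14.54 + 2·270300/811.4) = 30.85 m/s.

v ≈ 30.85 m/s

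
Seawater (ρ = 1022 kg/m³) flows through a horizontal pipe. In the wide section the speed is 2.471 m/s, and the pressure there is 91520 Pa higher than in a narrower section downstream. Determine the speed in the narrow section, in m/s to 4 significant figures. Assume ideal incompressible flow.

Horizontal Bernoulli: P₁ + ½ρv₁² = P₂ + ½ρv₂², so v₂² = v₁² + 2(P₁ − P₂)/ρ.
v₂ = √(2.471² + 2·91520/1022) = √(6.106 + 179.1) = 13.61 m/s.

13.61 m/s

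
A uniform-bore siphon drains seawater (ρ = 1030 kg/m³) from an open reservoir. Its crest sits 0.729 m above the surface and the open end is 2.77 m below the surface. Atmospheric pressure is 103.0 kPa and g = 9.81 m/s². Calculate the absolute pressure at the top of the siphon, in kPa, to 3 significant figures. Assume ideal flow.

67.6 kPa

From the surface to the outlet (both open to atmosphere, surface at rest): v = √(2g·h_out) = √(2·9.81·2.77) = 7.37 m/s.
Continuity keeps v the same throughout the tube; from surface to crest, P_atm + 0 = P_top + ½ρv² + ρg·h_top.
P_top = 103000 − ½·1030·7.37² − 1030·9.81·0.729 = 67600 Pa.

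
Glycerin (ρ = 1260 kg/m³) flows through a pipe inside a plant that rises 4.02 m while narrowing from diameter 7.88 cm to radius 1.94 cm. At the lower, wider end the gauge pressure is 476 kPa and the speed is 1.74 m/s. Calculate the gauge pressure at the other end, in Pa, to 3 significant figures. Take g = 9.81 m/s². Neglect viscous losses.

Mass conservation (A₁v₁ = A₂v₂) gives v₂ = 1.74 × 48.8/11.8 = 7.18 m/s.
Bernoulli: P₁ + ½ρv₁² + ρg h₁ = P₂ + ½ρv₂² + ρg h₂, so P₂ = P₁ + ½ρ(v₁² − v₂²) − ρg(h₂ − h₁).
P₂ = 476000 + ½·1260·(1.74² − 7.18²) − 1260·9.81·(+4.02) = 476000 + (-30500) − (49700) = 396000 Pa.

P₂ ≈ 396000 Pa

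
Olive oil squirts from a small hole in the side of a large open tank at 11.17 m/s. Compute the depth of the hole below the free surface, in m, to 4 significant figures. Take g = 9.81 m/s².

Inverting v = √(2gh) gives h = v² / 2g.
h = 11.17²/(2·9.81) = 124.8/19.62 = 6.359 m.

h = 6.359 m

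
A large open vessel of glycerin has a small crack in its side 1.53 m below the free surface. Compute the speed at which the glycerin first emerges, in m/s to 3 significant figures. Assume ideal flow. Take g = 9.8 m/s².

v ≈ 5.48 m/s

The surface is effectively still and both ends are open, so ½v² = gh and v = √(2·9.8·1.53) = 5.48 m/s.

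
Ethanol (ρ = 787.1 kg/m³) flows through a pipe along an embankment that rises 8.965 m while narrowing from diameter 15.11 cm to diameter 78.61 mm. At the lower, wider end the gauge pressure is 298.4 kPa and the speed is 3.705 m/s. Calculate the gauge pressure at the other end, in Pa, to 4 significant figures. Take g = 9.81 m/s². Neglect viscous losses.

P₂ = 160800 Pa

The volume flow rate is constant, so v₂ = (A₁/A₂)v₁ = (179.3/48.53)·3.705 = 13.69 m/s.
Applying Bernoulli between the two ends and solving for P₂: P₂ = P₁ + ½ρ(v₁² − v₂²) − ρgΔh.
P₂ = 298400 + ½·787.1·(3.705² − 13.69²) − 787.1·9.81·(+8.965) = 298400 + (-68340) − (69220) = 160800 Pa.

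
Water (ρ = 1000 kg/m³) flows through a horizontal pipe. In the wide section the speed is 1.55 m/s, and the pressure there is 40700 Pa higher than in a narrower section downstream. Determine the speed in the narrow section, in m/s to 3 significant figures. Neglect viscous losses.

v₂ ≈ 9.15 m/s

Horizontal Bernoulli: P₁ + ½ρv₁² = P₂ + ½ρv₂², so v₂² = v₁² + 2(P₁ − P₂)/ρ.
v₂ = √(1.55² + 2·40700/1000) = √(2.40 + 81.4) = 9.15 m/s.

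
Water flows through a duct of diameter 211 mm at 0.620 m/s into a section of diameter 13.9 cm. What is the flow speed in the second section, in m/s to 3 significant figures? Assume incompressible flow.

By continuity, v₂ = v₁·A₁/A₂ = 0.620·(350/152) = 1.43 m/s.

v₂ ≈ 1.43 m/s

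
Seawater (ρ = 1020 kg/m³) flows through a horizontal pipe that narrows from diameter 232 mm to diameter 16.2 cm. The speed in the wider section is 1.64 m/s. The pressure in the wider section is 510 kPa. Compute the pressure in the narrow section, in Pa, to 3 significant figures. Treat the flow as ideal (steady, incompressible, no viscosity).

506000 Pa

Mass conservation (A₁v₁ = A₂v₂) gives v₂ = 1.64 × 423/206 = 3.36 m/s.
With no height change, Bernoulli's equation is P₁ + ½ρv₁² = P₂ + ½ρv₂².
P₂ = P₁ − ½ρ(v₂² − v₁²) = 510000 − ½·1020·(3.36² − 1.64²) = 510000 − 4400 = 506000 Pa.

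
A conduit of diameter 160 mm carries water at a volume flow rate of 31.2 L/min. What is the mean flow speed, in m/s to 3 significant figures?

Q = 31.2 L/min = 0.000520 m³/s.
v = Q/A = 0.000520 / 0.0201 = 0.0259 m/s.

v = 0.0259 m/s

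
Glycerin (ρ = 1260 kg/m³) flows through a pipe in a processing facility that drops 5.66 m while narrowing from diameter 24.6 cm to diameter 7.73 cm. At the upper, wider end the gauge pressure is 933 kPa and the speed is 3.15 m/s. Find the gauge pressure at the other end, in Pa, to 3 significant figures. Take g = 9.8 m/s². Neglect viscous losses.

P₂ ≈ 368000 Pa

By continuity, v₂ = v₁·A₁/A₂ = 3.15·(475/46.9) = 31.9 m/s.
Applying Bernoulli between the two ends and solving for P₂: P₂ = P₁ + ½ρ(v₁² − v₂²) − ρgΔh.
P₂ = 933000 + ½·1260·(3.15² − 31.9²) − 1260·9.8·(−5.66) = 933000 + (-635000) − (-69900) = 368000 Pa.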